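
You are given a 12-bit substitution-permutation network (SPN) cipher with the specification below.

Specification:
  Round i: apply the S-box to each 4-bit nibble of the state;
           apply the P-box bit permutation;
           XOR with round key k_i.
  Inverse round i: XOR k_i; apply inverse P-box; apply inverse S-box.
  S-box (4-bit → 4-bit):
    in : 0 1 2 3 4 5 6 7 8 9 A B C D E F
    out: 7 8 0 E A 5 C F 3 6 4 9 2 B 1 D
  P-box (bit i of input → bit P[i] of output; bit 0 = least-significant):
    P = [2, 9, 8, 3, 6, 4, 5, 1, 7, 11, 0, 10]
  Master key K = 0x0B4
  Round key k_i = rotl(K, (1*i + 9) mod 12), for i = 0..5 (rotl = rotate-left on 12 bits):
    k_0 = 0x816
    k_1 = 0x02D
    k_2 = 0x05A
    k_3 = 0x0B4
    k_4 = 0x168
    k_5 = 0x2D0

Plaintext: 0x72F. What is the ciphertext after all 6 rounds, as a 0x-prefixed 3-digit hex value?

0xFED

s_0 = plaintext = 0x72F
s_1 = Round(s_0, k_0) = 0x59B
s_2 = Round(s_1, k_1) = 0x090
s_3 = Round(s_2, k_2) = 0xBEF
s_4 = Round(s_3, k_3) = 0x578
s_5 = Round(s_4, k_4) = 0x39F
s_6 = Round(s_5, k_5) = 0xFED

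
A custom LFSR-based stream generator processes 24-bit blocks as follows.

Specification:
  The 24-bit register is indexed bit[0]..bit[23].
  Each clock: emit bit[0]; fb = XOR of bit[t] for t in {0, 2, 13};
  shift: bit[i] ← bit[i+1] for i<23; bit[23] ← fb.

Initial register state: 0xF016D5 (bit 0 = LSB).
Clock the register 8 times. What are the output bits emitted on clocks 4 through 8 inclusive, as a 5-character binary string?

reg_0 = 0xF016D5
clock 1: out=1, reg = 0x780B6A
clock 2: out=0, reg = 0x3C05B5
clock 3: out=1, reg = 0x1E02DA
clock 4: out=0, reg = 0x0F016D
clock 5: out=1, reg = 0x0780B6
clock 6: out=0, reg = 0x83C05B
clock 7: out=1, reg = 0xC1E02D
clock 8: out=1, reg = 0xE0F016

01011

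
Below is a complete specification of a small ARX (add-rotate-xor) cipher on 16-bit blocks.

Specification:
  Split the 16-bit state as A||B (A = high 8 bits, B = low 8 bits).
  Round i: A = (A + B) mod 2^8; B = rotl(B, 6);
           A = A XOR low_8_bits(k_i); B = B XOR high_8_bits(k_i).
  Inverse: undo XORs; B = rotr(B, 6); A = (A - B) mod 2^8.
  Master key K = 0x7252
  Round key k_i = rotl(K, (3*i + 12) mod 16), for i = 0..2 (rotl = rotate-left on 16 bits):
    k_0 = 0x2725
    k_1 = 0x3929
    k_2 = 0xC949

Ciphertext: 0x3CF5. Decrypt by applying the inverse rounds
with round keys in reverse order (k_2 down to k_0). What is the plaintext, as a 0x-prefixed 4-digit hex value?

0xA000

s_0 = ciphertext = 0x3CF5
s_1 = InvRound(s_0, k_2) = 0x85F0
s_2 = InvRound(s_1, k_1) = 0x8527
s_3 = InvRound(s_2, k_0) = 0xA000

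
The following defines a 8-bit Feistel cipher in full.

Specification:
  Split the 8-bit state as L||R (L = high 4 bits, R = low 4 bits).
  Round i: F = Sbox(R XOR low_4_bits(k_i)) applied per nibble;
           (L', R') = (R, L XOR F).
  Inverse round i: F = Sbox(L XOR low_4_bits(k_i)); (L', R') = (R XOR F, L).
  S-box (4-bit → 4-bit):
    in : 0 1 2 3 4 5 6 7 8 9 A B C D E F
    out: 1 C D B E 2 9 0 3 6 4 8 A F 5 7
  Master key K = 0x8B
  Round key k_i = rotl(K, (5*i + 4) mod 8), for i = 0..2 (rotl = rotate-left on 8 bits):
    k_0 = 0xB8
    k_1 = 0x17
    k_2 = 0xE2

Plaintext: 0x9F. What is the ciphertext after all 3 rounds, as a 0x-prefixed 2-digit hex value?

0xAA

s_0 = plaintext = 0x9F
s_1 = Round(s_0, k_0) = 0xF9
s_2 = Round(s_1, k_1) = 0x9A
s_3 = Round(s_2, k_2) = 0xAA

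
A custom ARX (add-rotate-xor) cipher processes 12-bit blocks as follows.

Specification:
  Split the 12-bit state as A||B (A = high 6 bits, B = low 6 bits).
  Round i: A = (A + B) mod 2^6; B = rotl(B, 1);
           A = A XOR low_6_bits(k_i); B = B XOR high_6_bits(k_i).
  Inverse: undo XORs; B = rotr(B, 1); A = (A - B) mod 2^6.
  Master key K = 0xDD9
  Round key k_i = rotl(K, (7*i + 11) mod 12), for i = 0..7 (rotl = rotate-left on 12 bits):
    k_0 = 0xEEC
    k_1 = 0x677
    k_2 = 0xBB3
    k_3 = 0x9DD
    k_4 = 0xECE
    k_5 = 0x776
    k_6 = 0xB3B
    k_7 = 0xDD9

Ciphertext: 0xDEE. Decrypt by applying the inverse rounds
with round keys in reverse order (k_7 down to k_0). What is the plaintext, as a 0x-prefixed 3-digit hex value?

0x1AA

s_0 = ciphertext = 0xDEE
s_1 = InvRound(s_0, k_7) = 0x0AC
s_2 = InvRound(s_1, k_6) = 0xE40
s_3 = InvRound(s_2, k_5) = 0x86E
s_4 = InvRound(s_3, k_4) = 0x16A
s_5 = InvRound(s_4, k_3) = 0xCA6
s_6 = InvRound(s_5, k_2) = 0xF44
s_7 = InvRound(s_6, k_1) = 0x72E
s_8 = InvRound(s_7, k_0) = 0x1AA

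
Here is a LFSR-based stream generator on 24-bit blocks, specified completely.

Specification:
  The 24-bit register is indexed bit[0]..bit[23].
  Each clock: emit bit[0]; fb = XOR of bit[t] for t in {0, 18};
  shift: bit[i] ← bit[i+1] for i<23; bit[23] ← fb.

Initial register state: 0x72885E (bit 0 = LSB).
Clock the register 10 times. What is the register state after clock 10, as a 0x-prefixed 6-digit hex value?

reg_0 = 0x72885E
clock 1: out=0, reg = 0x39442F
clock 2: out=1, reg = 0x9CA217
clock 3: out=1, reg = 0x4E510B
clock 4: out=1, reg = 0x272885
clock 5: out=1, reg = 0x139442
clock 6: out=0, reg = 0x09CA21
clock 7: out=1, reg = 0x84E510
clock 8: out=0, reg = 0xC27288
clock 9: out=0, reg = 0x613944
clock 10: out=0, reg = 0x309CA2

0x309CA2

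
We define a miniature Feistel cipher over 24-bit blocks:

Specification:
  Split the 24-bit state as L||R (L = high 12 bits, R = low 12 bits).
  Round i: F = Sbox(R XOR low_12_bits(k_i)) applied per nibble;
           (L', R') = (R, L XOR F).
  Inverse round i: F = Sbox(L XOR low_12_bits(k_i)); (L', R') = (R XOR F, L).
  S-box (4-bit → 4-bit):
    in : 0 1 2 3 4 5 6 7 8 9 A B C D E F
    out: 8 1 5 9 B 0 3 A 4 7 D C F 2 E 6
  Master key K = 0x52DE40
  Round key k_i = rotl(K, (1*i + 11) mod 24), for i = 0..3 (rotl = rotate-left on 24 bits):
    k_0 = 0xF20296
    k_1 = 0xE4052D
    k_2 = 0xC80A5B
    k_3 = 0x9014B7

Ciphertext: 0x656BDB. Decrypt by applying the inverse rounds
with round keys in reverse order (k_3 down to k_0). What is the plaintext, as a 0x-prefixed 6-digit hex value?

0x976A87

s_0 = ciphertext = 0x656BDB
s_1 = InvRound(s_0, k_3) = 0xE3A656
s_2 = InvRound(s_1, k_2) = 0xD67E3A
s_3 = InvRound(s_2, k_1) = 0xA87D67
s_4 = InvRound(s_3, k_0) = 0x976A87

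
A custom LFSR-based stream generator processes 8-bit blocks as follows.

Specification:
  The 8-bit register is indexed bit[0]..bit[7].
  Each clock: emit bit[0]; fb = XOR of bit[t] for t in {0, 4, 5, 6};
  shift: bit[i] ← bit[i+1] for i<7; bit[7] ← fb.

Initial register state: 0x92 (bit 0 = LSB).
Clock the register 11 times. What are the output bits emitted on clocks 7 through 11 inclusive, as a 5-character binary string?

01100

reg_0 = 0x92
clock 1: out=0, reg = 0xC9
clock 2: out=1, reg = 0x64
clock 3: out=0, reg = 0x32
clock 4: out=0, reg = 0x19
clock 5: out=1, reg = 0x0C
clock 6: out=0, reg = 0x06
clock 7: out=0, reg = 0x03
clock 8: out=1, reg = 0x81
clock 9: out=1, reg = 0xC0
clock 10: out=0, reg = 0xE0
clock 11: out=0, reg = 0x70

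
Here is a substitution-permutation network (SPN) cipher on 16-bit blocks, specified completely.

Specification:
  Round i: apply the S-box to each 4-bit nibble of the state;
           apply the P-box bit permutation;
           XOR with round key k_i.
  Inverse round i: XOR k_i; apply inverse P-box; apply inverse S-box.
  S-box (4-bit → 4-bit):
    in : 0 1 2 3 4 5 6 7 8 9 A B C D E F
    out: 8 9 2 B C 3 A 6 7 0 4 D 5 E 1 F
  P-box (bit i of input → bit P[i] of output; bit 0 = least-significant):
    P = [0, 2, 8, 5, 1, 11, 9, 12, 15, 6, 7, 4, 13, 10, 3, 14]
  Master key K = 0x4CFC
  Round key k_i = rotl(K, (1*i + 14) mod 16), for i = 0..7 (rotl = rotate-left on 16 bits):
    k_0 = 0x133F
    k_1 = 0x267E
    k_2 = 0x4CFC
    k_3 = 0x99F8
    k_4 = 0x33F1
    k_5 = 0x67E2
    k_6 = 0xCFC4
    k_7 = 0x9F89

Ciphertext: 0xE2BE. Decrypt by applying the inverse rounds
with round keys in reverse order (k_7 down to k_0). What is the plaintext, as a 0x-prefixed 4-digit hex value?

s_0 = ciphertext = 0xE2BE
s_1 = InvRound(s_0, k_7) = 0x303F
s_2 = InvRound(s_1, k_6) = 0xFFFB
s_3 = InvRound(s_2, k_5) = 0xA16E
s_4 = InvRound(s_3, k_4) = 0xABB5
s_5 = InvRound(s_4, k_3) = 0xC245
s_6 = InvRound(s_5, k_2) = 0x7B71
s_7 = InvRound(s_6, k_1) = 0xD938
s_8 = InvRound(s_7, k_0) = 0x0E85

0x0E85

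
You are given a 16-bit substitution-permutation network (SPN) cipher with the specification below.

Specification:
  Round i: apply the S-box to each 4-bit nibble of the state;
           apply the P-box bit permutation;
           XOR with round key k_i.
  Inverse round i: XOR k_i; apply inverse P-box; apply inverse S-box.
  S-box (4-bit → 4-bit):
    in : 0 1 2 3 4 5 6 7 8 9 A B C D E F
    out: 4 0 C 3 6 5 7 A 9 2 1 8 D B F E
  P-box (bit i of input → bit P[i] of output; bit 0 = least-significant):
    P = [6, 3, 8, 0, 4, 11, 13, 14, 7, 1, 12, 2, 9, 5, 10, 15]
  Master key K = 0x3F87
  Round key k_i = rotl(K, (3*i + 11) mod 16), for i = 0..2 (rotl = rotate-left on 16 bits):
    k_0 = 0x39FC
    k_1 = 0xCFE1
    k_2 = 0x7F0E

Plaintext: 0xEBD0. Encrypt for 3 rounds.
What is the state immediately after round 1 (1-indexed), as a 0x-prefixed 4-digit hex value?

s_0 = plaintext = 0xEBD0
s_1 = Round(s_0, k_0) = 0xF6C8
s_2 = Round(s_1, k_1) = 0x3B12
s_3 = Round(s_2, k_2) = 0x7C2B

0xF6C8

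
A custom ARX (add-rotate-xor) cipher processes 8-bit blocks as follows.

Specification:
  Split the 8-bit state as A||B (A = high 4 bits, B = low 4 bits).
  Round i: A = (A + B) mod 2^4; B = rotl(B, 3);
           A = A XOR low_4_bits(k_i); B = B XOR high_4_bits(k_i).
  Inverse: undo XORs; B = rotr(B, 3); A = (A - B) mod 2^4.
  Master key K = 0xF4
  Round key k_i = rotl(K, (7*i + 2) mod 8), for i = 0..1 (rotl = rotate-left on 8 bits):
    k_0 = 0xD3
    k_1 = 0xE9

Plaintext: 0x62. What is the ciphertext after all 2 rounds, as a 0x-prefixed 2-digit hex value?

s_0 = plaintext = 0x62
s_1 = Round(s_0, k_0) = 0xBC
s_2 = Round(s_1, k_1) = 0xE8

0xE8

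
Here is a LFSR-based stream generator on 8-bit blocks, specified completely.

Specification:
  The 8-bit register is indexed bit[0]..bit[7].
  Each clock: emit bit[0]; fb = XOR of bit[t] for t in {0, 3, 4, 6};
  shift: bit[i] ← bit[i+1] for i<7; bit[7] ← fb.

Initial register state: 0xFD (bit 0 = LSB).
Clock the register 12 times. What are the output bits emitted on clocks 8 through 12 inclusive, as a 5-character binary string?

reg_0 = 0xFD
clock 1: out=1, reg = 0x7E
clock 2: out=0, reg = 0xBF
clock 3: out=1, reg = 0xDF
clock 4: out=1, reg = 0x6F
clock 5: out=1, reg = 0xB7
clock 6: out=1, reg = 0x5B
clock 7: out=1, reg = 0x2D
clock 8: out=1, reg = 0x16
clock 9: out=0, reg = 0x8B
clock 10: out=1, reg = 0x45
clock 11: out=1, reg = 0x22
clock 12: out=0, reg = 0x11

10110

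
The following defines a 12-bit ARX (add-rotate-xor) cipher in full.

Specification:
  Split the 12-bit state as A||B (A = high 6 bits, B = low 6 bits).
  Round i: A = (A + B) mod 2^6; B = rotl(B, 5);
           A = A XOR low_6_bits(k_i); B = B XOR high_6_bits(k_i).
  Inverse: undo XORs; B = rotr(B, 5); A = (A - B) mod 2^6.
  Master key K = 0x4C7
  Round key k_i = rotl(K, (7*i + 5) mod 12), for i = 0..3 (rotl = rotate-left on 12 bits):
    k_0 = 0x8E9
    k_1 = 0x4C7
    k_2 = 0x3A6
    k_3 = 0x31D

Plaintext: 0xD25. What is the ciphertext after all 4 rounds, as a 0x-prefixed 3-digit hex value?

0x1F5

s_0 = plaintext = 0xD25
s_1 = Round(s_0, k_0) = 0xC11
s_2 = Round(s_1, k_1) = 0x1BB
s_3 = Round(s_2, k_2) = 0x9F3
s_4 = Round(s_3, k_3) = 0x1F5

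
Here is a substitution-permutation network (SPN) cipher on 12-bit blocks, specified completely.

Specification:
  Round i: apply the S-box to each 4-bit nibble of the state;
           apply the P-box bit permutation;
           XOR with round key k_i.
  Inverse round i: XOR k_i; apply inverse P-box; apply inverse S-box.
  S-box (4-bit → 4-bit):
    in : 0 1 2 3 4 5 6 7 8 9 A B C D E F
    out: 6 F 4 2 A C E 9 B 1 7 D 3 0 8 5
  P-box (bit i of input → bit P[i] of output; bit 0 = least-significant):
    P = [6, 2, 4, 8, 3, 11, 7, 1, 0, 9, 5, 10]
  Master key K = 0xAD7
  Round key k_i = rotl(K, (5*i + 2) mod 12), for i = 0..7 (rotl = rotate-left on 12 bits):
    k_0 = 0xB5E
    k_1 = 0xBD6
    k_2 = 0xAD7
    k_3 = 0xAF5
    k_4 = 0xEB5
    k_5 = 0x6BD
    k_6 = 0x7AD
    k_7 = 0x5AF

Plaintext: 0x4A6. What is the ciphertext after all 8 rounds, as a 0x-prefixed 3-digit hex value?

s_0 = plaintext = 0x4A6
s_1 = Round(s_0, k_0) = 0x4C2
s_2 = Round(s_1, k_1) = 0x5CE
s_3 = Round(s_2, k_2) = 0x7FF
s_4 = Round(s_3, k_3) = 0xE2C
s_5 = Round(s_4, k_4) = 0xA71
s_6 = Round(s_5, k_5) = 0x5C2
s_7 = Round(s_6, k_6) = 0xB95
s_8 = Round(s_7, k_7) = 0x096

0x096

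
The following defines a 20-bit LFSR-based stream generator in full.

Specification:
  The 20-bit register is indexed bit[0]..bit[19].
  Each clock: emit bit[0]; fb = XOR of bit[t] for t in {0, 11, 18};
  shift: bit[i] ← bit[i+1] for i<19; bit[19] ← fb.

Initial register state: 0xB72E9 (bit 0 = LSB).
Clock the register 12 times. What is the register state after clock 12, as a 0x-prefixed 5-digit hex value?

0xF81B7

reg_0 = 0xB72E9
clock 1: out=1, reg = 0xDB974
clock 2: out=0, reg = 0x6DCBA
clock 3: out=0, reg = 0x36E5D
clock 4: out=1, reg = 0x1B72E
clock 5: out=0, reg = 0x0DB97
clock 6: out=1, reg = 0x06DCB
clock 7: out=1, reg = 0x036E5
clock 8: out=1, reg = 0x81B72
clock 9: out=0, reg = 0xC0DB9
clock 10: out=1, reg = 0xE06DC
clock 11: out=0, reg = 0xF036E
clock 12: out=0, reg = 0xF81B7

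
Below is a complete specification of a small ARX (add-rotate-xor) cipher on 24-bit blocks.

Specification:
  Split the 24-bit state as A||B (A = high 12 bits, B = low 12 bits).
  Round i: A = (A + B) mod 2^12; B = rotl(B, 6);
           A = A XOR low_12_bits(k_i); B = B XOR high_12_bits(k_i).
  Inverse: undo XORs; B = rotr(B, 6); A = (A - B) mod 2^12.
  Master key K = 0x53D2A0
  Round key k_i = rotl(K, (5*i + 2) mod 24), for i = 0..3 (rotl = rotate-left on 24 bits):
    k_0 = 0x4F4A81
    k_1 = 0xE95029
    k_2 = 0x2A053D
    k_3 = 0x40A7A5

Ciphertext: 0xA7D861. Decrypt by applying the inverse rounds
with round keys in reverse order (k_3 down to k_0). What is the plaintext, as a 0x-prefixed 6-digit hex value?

s_0 = ciphertext = 0xA7D861
s_1 = InvRound(s_0, k_3) = 0x2E7AF1
s_2 = InvRound(s_1, k_2) = 0x379461
s_3 = InvRound(s_2, k_1) = 0x625D2B
s_4 = InvRound(s_3, k_0) = 0x4BD7E7

0x4BD7E7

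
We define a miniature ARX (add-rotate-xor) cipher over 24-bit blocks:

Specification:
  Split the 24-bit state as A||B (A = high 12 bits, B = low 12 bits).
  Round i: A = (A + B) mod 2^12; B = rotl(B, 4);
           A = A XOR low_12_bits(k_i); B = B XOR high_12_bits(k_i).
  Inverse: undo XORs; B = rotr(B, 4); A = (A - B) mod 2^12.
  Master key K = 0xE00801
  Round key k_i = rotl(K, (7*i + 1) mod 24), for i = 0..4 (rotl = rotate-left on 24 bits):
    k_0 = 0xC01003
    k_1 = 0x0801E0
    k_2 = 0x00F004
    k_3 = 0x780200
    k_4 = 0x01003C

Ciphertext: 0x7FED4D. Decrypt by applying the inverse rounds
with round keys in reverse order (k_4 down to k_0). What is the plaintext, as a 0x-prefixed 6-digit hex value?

s_0 = ciphertext = 0x7FED4D
s_1 = InvRound(s_0, k_4) = 0x9EDDD5
s_2 = InvRound(s_1, k_3) = 0x6485A5
s_3 = InvRound(s_2, k_2) = 0xBF2A5A
s_4 = InvRound(s_3, k_1) = 0xF65AAD
s_5 = InvRound(s_4, k_0) = 0x2FCC6A

0x2FCC6A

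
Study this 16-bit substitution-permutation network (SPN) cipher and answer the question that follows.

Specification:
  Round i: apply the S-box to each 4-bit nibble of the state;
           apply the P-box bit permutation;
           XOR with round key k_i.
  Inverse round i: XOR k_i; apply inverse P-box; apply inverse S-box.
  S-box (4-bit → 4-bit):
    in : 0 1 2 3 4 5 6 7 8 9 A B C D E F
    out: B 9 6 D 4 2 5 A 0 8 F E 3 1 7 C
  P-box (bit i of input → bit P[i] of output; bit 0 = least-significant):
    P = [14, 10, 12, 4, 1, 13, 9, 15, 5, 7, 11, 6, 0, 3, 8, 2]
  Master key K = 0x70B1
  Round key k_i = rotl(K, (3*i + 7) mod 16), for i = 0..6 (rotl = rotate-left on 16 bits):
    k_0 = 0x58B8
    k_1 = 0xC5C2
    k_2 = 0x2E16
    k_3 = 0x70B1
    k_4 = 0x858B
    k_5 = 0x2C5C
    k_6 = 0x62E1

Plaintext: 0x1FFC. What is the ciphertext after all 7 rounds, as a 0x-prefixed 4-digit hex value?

s_0 = plaintext = 0x1FFC
s_1 = Round(s_0, k_0) = 0x96FD
s_2 = Round(s_1, k_1) = 0x0FE6
s_3 = Round(s_2, k_2) = 0x5459
s_4 = Round(s_3, k_3) = 0x58A9
s_5 = Round(s_4, k_4) = 0x2791
s_6 = Round(s_5, k_5) = 0xED84
s_7 = Round(s_6, k_6) = 0x73C8

0x73C8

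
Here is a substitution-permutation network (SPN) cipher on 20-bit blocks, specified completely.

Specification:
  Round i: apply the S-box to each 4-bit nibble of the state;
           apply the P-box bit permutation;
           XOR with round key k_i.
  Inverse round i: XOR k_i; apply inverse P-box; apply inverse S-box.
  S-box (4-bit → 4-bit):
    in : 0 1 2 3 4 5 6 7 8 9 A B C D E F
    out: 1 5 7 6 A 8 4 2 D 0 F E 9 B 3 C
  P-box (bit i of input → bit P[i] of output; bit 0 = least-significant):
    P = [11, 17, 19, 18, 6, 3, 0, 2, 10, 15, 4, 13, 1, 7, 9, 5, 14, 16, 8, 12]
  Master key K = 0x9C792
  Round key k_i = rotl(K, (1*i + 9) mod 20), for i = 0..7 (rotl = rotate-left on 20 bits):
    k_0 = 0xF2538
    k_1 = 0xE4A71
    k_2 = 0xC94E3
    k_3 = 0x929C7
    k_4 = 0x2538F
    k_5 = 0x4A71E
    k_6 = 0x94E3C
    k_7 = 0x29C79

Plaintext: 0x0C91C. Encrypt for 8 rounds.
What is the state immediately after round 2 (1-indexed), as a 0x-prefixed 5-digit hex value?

0x1FD75

s_0 = plaintext = 0x0C91C
s_1 = Round(s_0, k_0) = 0xB6D5B
s_2 = Round(s_1, k_1) = 0x1FD75
s_3 = Round(s_2, k_2) = 0x873CB
s_4 = Round(s_3, k_3) = 0x7F813
s_5 = Round(s_4, k_4) = 0x975FE
s_6 = Round(s_5, k_5) = 0x68F9B
s_7 = Round(s_6, k_6) = 0x76D0E
s_8 = Round(s_7, k_7) = 0x13239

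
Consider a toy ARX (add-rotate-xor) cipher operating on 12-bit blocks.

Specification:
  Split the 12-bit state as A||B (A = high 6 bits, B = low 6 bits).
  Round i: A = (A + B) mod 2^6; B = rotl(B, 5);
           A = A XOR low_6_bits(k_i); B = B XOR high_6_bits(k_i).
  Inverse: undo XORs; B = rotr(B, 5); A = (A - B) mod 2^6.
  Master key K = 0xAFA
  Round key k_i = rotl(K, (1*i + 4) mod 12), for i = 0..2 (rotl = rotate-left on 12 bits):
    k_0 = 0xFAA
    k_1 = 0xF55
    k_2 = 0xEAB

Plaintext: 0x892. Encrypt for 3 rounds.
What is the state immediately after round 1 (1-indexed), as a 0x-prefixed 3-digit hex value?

0x7B7

s_0 = plaintext = 0x892
s_1 = Round(s_0, k_0) = 0x7B7
s_2 = Round(s_1, k_1) = 0x006
s_3 = Round(s_2, k_2) = 0xB79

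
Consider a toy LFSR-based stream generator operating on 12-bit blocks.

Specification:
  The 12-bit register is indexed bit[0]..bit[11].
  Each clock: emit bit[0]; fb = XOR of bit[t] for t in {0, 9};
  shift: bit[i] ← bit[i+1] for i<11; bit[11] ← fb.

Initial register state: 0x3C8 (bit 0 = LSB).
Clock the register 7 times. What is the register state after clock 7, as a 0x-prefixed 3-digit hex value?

reg_0 = 0x3C8
clock 1: out=0, reg = 0x9E4
clock 2: out=0, reg = 0x4F2
clock 3: out=0, reg = 0x279
clock 4: out=1, reg = 0x13C
clock 5: out=0, reg = 0x09E
clock 6: out=0, reg = 0x04F
clock 7: out=1, reg = 0x827

0x827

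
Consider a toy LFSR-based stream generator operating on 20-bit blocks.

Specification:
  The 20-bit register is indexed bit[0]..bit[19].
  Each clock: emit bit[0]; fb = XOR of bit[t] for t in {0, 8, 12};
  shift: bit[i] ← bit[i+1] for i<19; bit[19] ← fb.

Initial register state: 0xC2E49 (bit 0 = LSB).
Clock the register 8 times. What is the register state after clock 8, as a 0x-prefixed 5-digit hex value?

reg_0 = 0xC2E49
clock 1: out=1, reg = 0xE1724
clock 2: out=0, reg = 0x70B92
clock 3: out=0, reg = 0xB85C9
clock 4: out=1, reg = 0x5C2E4
clock 5: out=0, reg = 0x2E172
clock 6: out=0, reg = 0x970B9
clock 7: out=1, reg = 0x4B85C
clock 8: out=0, reg = 0xA5C2E

0xA5C2E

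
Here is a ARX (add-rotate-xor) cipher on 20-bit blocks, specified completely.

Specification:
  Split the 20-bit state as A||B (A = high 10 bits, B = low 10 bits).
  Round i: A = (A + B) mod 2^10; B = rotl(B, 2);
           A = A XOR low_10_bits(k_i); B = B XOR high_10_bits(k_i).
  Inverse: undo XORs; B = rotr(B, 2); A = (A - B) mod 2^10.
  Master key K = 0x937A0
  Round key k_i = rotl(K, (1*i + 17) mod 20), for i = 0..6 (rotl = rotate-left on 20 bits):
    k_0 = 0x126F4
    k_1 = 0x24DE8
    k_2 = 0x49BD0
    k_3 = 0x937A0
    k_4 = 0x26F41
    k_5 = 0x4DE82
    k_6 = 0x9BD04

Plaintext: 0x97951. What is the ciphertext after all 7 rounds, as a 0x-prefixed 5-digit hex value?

0x9668F

s_0 = plaintext = 0x97951
s_1 = Round(s_0, k_0) = 0x56D0C
s_2 = Round(s_1, k_1) = 0xE3CA2
s_3 = Round(s_2, k_2) = 0xF87AE
s_4 = Round(s_3, k_3) = 0x0BCF6
s_5 = Round(s_4, k_4) = 0x99343
s_6 = Round(s_5, k_5) = 0xC9438
s_7 = Round(s_6, k_6) = 0x9668F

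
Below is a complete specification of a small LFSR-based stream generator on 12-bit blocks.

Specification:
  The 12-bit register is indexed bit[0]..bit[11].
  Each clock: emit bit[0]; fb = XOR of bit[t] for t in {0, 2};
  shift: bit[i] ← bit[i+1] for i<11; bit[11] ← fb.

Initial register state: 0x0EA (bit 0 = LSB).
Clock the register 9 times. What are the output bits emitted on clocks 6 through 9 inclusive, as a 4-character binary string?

reg_0 = 0x0EA
clock 1: out=0, reg = 0x075
clock 2: out=1, reg = 0x03A
clock 3: out=0, reg = 0x01D
clock 4: out=1, reg = 0x00E
clock 5: out=0, reg = 0x807
clock 6: out=1, reg = 0x403
clock 7: out=1, reg = 0xA01
clock 8: out=1, reg = 0xD00
clock 9: out=0, reg = 0x680

1110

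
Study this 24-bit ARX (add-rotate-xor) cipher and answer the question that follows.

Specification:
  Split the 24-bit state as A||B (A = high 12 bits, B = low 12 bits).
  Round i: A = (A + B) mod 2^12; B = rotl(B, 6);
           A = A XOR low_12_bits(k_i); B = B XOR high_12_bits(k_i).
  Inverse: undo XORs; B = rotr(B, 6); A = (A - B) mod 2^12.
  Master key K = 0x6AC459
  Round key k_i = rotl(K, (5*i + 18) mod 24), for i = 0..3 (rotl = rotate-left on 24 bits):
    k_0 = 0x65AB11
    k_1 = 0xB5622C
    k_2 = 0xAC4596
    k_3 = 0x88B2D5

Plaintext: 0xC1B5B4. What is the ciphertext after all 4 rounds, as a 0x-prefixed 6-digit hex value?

0xFE91DB

s_0 = plaintext = 0xC1B5B4
s_1 = Round(s_0, k_0) = 0xADEB4C
s_2 = Round(s_1, k_1) = 0x40687B
s_3 = Round(s_2, k_2) = 0x917425
s_4 = Round(s_3, k_3) = 0xFE91DB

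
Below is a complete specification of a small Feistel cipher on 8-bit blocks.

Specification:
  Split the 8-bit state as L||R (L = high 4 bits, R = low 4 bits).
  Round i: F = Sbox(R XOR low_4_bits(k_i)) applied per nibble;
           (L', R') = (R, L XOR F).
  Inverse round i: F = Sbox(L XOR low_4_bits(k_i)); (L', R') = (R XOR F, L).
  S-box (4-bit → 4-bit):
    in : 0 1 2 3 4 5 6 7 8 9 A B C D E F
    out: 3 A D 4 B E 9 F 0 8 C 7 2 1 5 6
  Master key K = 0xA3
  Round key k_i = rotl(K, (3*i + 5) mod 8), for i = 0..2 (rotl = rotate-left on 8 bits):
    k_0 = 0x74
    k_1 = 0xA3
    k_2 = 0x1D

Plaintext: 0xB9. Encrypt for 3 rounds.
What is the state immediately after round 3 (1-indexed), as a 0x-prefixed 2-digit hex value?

s_0 = plaintext = 0xB9
s_1 = Round(s_0, k_0) = 0x9A
s_2 = Round(s_1, k_1) = 0xA1
s_3 = Round(s_2, k_2) = 0x18

0x18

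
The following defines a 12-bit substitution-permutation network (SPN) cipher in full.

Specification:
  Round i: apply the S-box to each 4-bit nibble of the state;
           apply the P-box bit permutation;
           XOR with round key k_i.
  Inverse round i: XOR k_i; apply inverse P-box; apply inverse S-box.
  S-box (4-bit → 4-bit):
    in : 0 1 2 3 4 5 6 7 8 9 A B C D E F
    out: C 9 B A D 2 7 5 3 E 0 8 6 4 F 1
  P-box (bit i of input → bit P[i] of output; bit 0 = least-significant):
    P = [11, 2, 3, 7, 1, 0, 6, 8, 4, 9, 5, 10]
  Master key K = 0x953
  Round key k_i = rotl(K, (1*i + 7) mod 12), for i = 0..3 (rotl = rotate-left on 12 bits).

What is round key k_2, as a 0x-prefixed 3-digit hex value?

0x72A

K = 0x953
k_0 = rotl(K, (1*0+7) mod 12) = rotl(K, 7) = 0x9CA
k_1 = rotl(K, (1*1+7) mod 12) = rotl(K, 8) = 0x395
k_2 = rotl(K, (1*2+7) mod 12) = rotl(K, 9) = 0x72A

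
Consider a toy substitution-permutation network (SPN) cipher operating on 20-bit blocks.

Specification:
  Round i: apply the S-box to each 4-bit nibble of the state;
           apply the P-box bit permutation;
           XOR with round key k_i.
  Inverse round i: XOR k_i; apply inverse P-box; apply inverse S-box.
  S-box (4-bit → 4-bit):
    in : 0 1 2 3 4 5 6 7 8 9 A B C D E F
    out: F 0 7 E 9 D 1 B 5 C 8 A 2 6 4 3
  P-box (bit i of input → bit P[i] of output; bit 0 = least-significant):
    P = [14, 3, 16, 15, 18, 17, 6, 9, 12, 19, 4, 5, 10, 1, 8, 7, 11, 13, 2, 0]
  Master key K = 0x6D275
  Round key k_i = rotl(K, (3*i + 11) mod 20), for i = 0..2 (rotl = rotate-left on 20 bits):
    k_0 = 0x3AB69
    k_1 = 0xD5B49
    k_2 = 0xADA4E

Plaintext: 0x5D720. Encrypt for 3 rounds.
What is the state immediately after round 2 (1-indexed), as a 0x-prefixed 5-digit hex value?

0x32D9B

s_0 = plaintext = 0x5D720
s_1 = Round(s_0, k_0) = 0xC7206
s_2 = Round(s_1, k_1) = 0x32D9B
s_3 = Round(s_2, k_2) = 0x27D11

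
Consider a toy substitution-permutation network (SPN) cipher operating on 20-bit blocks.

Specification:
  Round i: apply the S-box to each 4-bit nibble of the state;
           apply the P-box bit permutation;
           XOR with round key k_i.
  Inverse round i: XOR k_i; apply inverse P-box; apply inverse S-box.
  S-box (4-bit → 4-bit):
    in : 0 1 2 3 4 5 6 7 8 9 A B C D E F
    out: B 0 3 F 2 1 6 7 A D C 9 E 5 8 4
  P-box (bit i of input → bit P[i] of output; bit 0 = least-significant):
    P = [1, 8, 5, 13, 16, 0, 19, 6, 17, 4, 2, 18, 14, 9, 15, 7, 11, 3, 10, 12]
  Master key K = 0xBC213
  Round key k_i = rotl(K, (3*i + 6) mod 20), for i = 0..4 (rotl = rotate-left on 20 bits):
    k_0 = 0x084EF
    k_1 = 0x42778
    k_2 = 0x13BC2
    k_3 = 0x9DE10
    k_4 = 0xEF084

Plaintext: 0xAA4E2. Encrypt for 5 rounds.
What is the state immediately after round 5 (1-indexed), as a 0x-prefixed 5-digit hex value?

s_0 = plaintext = 0xAA4E2
s_1 = Round(s_0, k_0) = 0x0113D
s_2 = Round(s_1, k_1) = 0xD3F13
s_3 = Round(s_2, k_2) = 0x1D464
s_4 = Round(s_3, k_3) = 0x11F01
s_5 = Round(s_4, k_4) = 0xFF0C1

0xFF0C1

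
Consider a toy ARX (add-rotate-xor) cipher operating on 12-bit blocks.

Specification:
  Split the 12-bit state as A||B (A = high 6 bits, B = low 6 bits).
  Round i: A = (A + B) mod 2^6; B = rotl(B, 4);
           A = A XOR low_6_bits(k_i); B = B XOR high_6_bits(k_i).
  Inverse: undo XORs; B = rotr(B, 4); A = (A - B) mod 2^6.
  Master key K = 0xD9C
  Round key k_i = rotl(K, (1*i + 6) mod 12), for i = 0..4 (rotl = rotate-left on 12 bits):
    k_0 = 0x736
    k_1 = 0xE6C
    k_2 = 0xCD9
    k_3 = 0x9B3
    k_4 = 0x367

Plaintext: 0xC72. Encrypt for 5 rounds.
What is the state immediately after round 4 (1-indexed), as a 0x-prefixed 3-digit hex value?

0x18D

s_0 = plaintext = 0xC72
s_1 = Round(s_0, k_0) = 0x570
s_2 = Round(s_1, k_1) = 0xA75
s_3 = Round(s_2, k_2) = 0x1EE
s_4 = Round(s_3, k_3) = 0x18D
s_5 = Round(s_4, k_4) = 0xD1E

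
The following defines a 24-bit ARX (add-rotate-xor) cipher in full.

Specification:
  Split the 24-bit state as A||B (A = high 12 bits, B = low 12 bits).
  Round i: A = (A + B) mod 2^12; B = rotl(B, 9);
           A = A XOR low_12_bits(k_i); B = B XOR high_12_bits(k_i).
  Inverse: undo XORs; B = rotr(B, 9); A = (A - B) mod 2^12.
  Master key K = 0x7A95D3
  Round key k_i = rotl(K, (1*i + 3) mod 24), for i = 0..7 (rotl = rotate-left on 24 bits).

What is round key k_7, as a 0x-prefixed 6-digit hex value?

0x574DEA

K = 0x7A95D3
k_0 = rotl(K, (1*0+3) mod 24) = rotl(K, 3) = 0xD4AE9B
k_1 = rotl(K, (1*1+3) mod 24) = rotl(K, 4) = 0xA95D37
k_2 = rotl(K, (1*2+3) mod 24) = rotl(K, 5) = 0x52BA6F
k_3 = rotl(K, (1*3+3) mod 24) = rotl(K, 6) = 0xA574DE
k_4 = rotl(K, (1*4+3) mod 24) = rotl(K, 7) = 0x4AE9BD
k_5 = rotl(K, (1*5+3) mod 24) = rotl(K, 8) = 0x95D37A
k_6 = rotl(K, (1*6+3) mod 24) = rotl(K, 9) = 0x2BA6F5
k_7 = rotl(K, (1*7+3) mod 24) = rotl(K, 10) = 0x574DEA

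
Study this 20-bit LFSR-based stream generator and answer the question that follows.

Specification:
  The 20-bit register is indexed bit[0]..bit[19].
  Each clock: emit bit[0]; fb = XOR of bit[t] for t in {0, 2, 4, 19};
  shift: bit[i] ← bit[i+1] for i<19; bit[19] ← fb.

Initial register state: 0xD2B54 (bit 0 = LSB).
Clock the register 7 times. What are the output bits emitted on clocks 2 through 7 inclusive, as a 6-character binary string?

reg_0 = 0xD2B54
clock 1: out=0, reg = 0xE95AA
clock 2: out=0, reg = 0xF4AD5
clock 3: out=1, reg = 0x7A56A
clock 4: out=0, reg = 0x3D2B5
clock 5: out=1, reg = 0x9E95A
clock 6: out=0, reg = 0x4F4AD
clock 7: out=1, reg = 0x27A56

010101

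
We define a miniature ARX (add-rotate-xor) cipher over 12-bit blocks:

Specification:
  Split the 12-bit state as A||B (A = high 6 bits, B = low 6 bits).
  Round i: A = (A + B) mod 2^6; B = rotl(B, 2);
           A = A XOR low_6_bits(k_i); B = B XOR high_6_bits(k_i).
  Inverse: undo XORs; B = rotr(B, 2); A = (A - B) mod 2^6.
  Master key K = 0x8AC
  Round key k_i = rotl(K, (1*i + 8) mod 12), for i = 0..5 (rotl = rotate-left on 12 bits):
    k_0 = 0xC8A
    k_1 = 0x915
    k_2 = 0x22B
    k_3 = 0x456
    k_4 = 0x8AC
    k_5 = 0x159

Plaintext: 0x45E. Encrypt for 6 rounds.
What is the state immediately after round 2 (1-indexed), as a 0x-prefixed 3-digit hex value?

s_0 = plaintext = 0x45E
s_1 = Round(s_0, k_0) = 0x94B
s_2 = Round(s_1, k_1) = 0x948
s_3 = Round(s_2, k_2) = 0x1A8
s_4 = Round(s_3, k_3) = 0xE33
s_5 = Round(s_4, k_4) = 0x1ED
s_6 = Round(s_5, k_5) = 0xB73

0x948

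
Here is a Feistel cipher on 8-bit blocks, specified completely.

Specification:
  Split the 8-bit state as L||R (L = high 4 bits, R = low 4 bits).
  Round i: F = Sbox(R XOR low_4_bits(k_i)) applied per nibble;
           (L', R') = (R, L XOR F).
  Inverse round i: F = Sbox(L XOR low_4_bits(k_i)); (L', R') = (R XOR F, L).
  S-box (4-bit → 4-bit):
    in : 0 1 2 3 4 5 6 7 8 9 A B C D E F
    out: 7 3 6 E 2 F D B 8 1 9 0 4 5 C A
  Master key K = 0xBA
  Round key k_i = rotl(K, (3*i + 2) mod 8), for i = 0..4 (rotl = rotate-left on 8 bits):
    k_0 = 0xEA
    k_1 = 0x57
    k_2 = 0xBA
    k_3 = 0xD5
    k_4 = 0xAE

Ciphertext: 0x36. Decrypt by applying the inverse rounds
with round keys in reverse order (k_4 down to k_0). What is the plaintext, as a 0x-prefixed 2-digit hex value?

0x03

s_0 = ciphertext = 0x36
s_1 = InvRound(s_0, k_4) = 0x33
s_2 = InvRound(s_1, k_3) = 0xE3
s_3 = InvRound(s_2, k_2) = 0x1E
s_4 = InvRound(s_3, k_1) = 0x31
s_5 = InvRound(s_4, k_0) = 0x03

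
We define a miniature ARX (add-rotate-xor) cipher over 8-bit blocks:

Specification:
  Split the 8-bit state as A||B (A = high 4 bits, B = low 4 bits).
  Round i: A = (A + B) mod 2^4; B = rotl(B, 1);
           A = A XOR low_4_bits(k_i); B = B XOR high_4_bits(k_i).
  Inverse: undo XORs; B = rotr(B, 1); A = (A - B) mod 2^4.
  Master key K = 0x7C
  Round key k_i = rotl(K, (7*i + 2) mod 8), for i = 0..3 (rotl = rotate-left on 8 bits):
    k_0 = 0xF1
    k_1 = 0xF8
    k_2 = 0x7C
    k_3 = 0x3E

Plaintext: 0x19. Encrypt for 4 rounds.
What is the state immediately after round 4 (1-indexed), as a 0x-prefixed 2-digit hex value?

s_0 = plaintext = 0x19
s_1 = Round(s_0, k_0) = 0xBC
s_2 = Round(s_1, k_1) = 0xF6
s_3 = Round(s_2, k_2) = 0x9B
s_4 = Round(s_3, k_3) = 0xA4

0xA4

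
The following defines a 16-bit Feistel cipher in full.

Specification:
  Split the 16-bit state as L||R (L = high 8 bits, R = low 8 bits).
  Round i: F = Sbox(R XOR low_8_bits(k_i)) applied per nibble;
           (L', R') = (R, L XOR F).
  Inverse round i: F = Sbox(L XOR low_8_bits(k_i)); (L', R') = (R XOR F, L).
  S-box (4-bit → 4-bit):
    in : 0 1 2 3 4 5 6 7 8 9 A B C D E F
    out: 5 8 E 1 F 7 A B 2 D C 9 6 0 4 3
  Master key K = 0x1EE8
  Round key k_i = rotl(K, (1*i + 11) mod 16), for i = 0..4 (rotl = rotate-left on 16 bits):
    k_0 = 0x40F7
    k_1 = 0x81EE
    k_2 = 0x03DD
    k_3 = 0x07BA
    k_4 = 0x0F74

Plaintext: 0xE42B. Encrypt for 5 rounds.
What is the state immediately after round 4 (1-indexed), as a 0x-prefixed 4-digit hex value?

s_0 = plaintext = 0xE42B
s_1 = Round(s_0, k_0) = 0x2BE2
s_2 = Round(s_1, k_1) = 0xE27D
s_3 = Round(s_2, k_2) = 0x7D27
s_4 = Round(s_3, k_3) = 0x27AD
s_5 = Round(s_4, k_4) = 0xAD2A

0x27AD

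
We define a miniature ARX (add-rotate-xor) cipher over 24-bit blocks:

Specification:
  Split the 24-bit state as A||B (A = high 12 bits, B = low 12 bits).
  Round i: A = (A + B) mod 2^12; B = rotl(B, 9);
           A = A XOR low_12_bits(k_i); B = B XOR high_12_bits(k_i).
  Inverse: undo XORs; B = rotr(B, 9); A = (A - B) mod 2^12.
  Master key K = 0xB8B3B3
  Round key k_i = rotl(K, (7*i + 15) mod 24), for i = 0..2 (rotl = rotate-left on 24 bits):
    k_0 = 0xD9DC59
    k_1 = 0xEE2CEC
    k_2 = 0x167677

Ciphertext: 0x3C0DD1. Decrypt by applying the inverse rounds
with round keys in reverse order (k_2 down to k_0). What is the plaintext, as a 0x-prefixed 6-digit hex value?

0x44E9C3

s_0 = ciphertext = 0x3C0DD1
s_1 = InvRound(s_0, k_2) = 0x0015B6
s_2 = InvRound(s_1, k_1) = 0x248AA5
s_3 = InvRound(s_2, k_0) = 0x44E9C3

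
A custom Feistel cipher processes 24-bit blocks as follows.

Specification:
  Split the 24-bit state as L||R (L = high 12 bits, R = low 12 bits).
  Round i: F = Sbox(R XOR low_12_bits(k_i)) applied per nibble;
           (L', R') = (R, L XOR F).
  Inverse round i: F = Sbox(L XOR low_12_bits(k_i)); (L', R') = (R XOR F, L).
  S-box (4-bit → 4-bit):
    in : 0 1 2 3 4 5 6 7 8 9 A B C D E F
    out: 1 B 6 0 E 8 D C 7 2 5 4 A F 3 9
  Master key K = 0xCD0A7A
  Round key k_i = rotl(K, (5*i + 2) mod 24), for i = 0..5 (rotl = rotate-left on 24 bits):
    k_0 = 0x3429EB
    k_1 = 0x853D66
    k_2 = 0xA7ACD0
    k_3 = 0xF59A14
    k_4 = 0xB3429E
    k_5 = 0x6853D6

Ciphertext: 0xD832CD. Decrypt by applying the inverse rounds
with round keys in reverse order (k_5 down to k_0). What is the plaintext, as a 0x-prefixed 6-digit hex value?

0x7A5907

s_0 = ciphertext = 0xD832CD
s_1 = InvRound(s_0, k_5) = 0x145D83
s_2 = InvRound(s_1, k_4) = 0xD77145
s_3 = InvRound(s_2, k_3) = 0xD95D77
s_4 = InvRound(s_3, k_2) = 0x69FD95
s_5 = InvRound(s_4, k_1) = 0x90769F
s_6 = InvRound(s_5, k_0) = 0x7A5907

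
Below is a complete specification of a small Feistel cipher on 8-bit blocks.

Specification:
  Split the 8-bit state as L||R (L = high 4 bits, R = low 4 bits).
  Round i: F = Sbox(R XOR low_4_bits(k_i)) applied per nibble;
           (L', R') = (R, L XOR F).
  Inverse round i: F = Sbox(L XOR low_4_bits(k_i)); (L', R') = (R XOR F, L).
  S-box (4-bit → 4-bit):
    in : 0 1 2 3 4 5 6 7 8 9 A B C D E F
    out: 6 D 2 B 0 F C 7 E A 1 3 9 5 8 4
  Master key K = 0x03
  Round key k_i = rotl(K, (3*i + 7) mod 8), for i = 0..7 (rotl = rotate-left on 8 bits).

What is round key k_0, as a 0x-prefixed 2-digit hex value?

0x81

K = 0x03
k_0 = rotl(K, (3*0+7) mod 8) = rotl(K, 7) = 0x81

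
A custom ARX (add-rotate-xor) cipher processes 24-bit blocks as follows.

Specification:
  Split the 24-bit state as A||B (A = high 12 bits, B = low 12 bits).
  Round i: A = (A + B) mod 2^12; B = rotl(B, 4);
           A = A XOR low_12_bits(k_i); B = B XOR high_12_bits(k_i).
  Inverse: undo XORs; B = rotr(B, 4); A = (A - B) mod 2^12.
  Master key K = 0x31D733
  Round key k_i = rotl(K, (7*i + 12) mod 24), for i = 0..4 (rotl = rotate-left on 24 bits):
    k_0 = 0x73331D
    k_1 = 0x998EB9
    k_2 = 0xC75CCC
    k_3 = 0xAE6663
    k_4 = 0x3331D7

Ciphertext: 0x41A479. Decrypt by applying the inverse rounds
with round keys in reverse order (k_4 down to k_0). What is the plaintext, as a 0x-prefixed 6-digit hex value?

0x0BF486

s_0 = ciphertext = 0x41A479
s_1 = InvRound(s_0, k_4) = 0xB59A74
s_2 = InvRound(s_1, k_3) = 0xB31209
s_3 = InvRound(s_2, k_2) = 0xB16CE7
s_4 = InvRound(s_3, k_1) = 0x658F57
s_5 = InvRound(s_4, k_0) = 0x0BF486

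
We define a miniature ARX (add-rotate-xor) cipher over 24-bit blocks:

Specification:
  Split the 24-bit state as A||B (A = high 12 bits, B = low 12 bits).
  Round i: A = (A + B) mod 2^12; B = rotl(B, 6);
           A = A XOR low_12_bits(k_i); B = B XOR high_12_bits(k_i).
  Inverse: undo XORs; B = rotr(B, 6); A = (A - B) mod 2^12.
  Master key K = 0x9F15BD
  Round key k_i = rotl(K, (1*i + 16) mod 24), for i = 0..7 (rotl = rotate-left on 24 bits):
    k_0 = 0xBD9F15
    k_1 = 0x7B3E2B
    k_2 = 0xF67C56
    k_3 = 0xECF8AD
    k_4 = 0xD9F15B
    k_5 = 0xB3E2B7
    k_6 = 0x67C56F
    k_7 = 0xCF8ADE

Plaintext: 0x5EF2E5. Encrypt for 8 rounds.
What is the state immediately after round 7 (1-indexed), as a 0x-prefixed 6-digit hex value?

0xB7569F

s_0 = plaintext = 0x5EF2E5
s_1 = Round(s_0, k_0) = 0x7C1292
s_2 = Round(s_1, k_1) = 0x478339
s_3 = Round(s_2, k_2) = 0xBE712B
s_4 = Round(s_3, k_3) = 0x5BF40B
s_5 = Round(s_4, k_4) = 0x891F4F
s_6 = Round(s_5, k_5) = 0x5578C3
s_7 = Round(s_6, k_6) = 0xB7569F
s_8 = Round(s_7, k_7) = 0x8CAB22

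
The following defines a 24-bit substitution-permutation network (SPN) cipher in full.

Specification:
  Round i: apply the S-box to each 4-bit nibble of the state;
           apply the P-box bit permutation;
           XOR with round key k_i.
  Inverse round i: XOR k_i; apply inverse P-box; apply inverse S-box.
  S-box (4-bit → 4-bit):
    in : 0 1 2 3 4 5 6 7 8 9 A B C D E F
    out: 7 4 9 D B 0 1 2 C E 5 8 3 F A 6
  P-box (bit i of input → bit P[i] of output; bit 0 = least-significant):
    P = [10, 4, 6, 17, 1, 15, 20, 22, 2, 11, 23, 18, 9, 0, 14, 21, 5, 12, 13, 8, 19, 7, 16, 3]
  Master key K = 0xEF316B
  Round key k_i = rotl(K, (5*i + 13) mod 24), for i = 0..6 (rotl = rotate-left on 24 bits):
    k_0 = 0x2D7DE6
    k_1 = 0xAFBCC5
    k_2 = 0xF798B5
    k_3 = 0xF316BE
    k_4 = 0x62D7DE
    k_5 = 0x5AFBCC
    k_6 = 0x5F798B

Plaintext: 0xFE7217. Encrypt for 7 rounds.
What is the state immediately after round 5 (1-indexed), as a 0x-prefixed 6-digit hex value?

s_0 = plaintext = 0xFE7217
s_1 = Round(s_0, k_0) = 0x386C73
s_2 = Round(s_1, k_1) = 0xA41389
s_3 = Round(s_2, k_2) = 0x28C9C1
s_4 = Round(s_3, k_3) = 0x7FBDF5
s_5 = Round(s_4, k_4) = 0xD66F5A
s_6 = Round(s_5, k_5) = 0xD3F524
s_7 = Round(s_6, k_6) = 0x141C30

0xD66F5A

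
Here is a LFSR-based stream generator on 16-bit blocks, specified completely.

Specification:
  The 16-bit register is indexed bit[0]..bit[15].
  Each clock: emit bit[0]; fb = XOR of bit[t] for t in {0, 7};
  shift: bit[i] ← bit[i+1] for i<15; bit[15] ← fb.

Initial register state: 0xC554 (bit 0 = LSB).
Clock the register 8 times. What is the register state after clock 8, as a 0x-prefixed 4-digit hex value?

0xDEC5

reg_0 = 0xC554
clock 1: out=0, reg = 0x62AA
clock 2: out=0, reg = 0xB155
clock 3: out=1, reg = 0xD8AA
clock 4: out=0, reg = 0xEC55
clock 5: out=1, reg = 0xF62A
clock 6: out=0, reg = 0x7B15
clock 7: out=1, reg = 0xBD8A
clock 8: out=0, reg = 0xDEC5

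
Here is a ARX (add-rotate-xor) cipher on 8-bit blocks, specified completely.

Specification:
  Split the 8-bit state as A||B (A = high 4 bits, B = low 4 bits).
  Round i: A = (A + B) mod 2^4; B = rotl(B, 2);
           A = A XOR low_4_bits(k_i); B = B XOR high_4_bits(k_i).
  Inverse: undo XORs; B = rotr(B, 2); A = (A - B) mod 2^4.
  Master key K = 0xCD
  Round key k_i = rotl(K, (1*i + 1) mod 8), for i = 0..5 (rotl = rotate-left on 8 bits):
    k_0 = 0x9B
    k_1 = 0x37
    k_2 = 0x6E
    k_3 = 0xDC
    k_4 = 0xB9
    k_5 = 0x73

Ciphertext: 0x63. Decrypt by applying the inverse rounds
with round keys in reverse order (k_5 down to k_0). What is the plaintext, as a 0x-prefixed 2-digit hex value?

s_0 = ciphertext = 0x63
s_1 = InvRound(s_0, k_5) = 0x41
s_2 = InvRound(s_1, k_4) = 0x3A
s_3 = InvRound(s_2, k_3) = 0x2D
s_4 = InvRound(s_3, k_2) = 0xEE
s_5 = InvRound(s_4, k_1) = 0x27
s_6 = InvRound(s_5, k_0) = 0xEB

0xEB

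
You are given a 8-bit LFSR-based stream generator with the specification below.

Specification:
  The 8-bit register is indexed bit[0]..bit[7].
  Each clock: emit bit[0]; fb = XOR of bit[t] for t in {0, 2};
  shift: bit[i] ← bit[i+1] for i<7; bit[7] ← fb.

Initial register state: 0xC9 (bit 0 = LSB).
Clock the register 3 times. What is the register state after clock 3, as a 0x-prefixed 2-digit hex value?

0x79

reg_0 = 0xC9
clock 1: out=1, reg = 0xE4
clock 2: out=0, reg = 0xF2
clock 3: out=0, reg = 0x79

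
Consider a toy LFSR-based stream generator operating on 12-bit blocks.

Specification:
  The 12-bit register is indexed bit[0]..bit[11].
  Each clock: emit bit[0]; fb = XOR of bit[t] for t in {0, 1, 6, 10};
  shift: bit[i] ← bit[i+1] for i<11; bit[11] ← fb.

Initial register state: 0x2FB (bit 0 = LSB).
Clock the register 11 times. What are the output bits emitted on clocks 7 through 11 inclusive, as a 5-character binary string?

11010

reg_0 = 0x2FB
clock 1: out=1, reg = 0x97D
clock 2: out=1, reg = 0x4BE
clock 3: out=0, reg = 0x25F
clock 4: out=1, reg = 0x92F
clock 5: out=1, reg = 0x497
clock 6: out=1, reg = 0xA4B
clock 7: out=1, reg = 0xD25
clock 8: out=1, reg = 0x692
clock 9: out=0, reg = 0x349
clock 10: out=1, reg = 0x1A4
clock 11: out=0, reg = 0x0D2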